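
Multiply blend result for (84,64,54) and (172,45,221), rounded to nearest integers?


Multiply: C = A×B/255, rounded to nearest integer
R: 84×172/255 = 14448/255 ≈ 56.659 → 57
G: 64×45/255 = 2880/255 ≈ 11.294 → 11
B: 54×221/255 = 11934/255 ≈ 46.800 → 47
= RGB(57, 11, 47)


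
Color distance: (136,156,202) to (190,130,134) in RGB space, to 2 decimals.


d = √[(R₁-R₂)² + (G₁-G₂)² + (B₁-B₂)²]
d = √[(136-190)² + (156-130)² + (202-134)²]
d = √[2916 + 676 + 4624]
d = √8216
d ≈ 90.64


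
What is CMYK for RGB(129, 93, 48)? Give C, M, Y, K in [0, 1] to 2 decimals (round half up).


R'=129/255≈0.5059, G'=93/255≈0.3647, B'=48/255≈0.1882
K = 1 - max(R',G',B') = 1 - 129/255 = 126/255 = 0.49411… → 0.49
(1-R'-K)/(1-K) simplifies to (max-R)/max with max = 129:
C = (129-129)/129 = 0/129 = 0 → 0.00
M = (129-93)/129 = 36/129 = 0.27906… → 0.28
Y = (129-48)/129 = 81/129 = 0.62790… → 0.63
= CMYK(0.00, 0.28, 0.63, 0.49)


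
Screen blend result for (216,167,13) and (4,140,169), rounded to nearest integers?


Screen: C = 255 - (255-A)×(255-B)/255, rounded to nearest integer
R: 255 - (255-216)×(255-4)/255 = 255 - 9789/255 ≈ 255 - 38.388 = 216.612 → 217
G: 255 - (255-167)×(255-140)/255 = 255 - 10120/255 ≈ 255 - 39.686 = 215.314 → 215
B: 255 - (255-13)×(255-169)/255 = 255 - 20812/255 ≈ 255 - 81.616 = 173.384 → 173
= RGB(217, 215, 173)


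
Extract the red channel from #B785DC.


Color: #B785DC
R = B7 = 183
G = 85 = 133
B = DC = 220
Red = 183


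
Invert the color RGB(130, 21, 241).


Invert: (255-R, 255-G, 255-B)
R: 255-130 = 125
G: 255-21 = 234
B: 255-241 = 14
= RGB(125, 234, 14)


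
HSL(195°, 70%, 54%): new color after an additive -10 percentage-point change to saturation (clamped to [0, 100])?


Original S = 70%
Adjustment = -10 percentage points
New S = 70 + (-10) = 60
Clamp to [0, 100] → 60
= HSL(195°, 60%, 54%)


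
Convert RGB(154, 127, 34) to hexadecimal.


R = 154 → 9A (hex)
G = 127 → 7F (hex)
B = 34 → 22 (hex)
Hex = #9A7F22


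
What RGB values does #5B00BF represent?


5B → 91 (R)
00 → 0 (G)
BF → 191 (B)
= RGB(91, 0, 191)


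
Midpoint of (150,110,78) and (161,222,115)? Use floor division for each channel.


Midpoint: each channel = ⌊(C₁+C₂)/2⌋
R: ⌊(150+161)/2⌋ = 155
G: ⌊(110+222)/2⌋ = 166
B: ⌊(78+115)/2⌋ = 96
= RGB(155, 166, 96)


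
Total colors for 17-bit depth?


Colors = 2^bits = 2^17
= 131,072 colors


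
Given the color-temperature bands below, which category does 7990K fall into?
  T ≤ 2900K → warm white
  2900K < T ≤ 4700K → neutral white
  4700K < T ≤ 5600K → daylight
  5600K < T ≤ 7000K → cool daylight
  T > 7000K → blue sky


Temperature: 7990K
7990K > 7000K → blue sky
Classification: blue sky


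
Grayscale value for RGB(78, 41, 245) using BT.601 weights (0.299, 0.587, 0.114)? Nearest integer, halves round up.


Gray = 0.299×R + 0.587×G + 0.114×B
Gray = 0.299×78 + 0.587×41 + 0.114×245
Gray = 23.322 + 24.067 + 27.930
Gray = 75.319 → round half up → 75
Gray = 75


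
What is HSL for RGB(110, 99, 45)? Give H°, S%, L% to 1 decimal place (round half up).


Normalize: R'=110/255≈0.4314, G'=99/255≈0.3882, B'=45/255≈0.1765
Max=110/255, Min=45/255, Δ=Max-Min=65/255
L = (Max+Min)/2 = (110+45)/510 = 155/510 = 0.30392… → L = 30.4%
L ≤ 0.5 → S = Δ/(Max+Min) = 65/(110+45) = 65/155 = 0.41935… → S = 41.9%
(the 1/255 factors cancel in S and H, so raw channel differences can be used)
Max is R' → H = 60 × (((G-B)/Δ) mod 6) = 60 × (((99-45)/65) mod 6)
  54/65 = 0.8307…
  H = 60 × 0.8307… = 49.846…° → H = 49.8°
= HSL(49.8°, 41.9%, 30.4%)


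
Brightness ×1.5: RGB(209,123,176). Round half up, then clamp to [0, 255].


Multiply each channel by 1.5, round half up, clamp to [0, 255]
R: 209×1.5 = 313.5 → round → 314 → clamp → 255
G: 123×1.5 = 184.5 → round → 185
B: 176×1.5 = 264 → clamp → 255
= RGB(255, 185, 255)


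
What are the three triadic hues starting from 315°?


Triadic: equally spaced at 120° intervals
H1 = 315°
H2 = (315 + 120) mod 360 = 75°
H3 = (315 + 240) mod 360 = 195°
Triadic = 315°, 75°, 195°


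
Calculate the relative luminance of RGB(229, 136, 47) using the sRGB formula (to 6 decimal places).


Linearize each channel (sRGB transfer function): c = v/255; c_lin = c/12.92 if c ≤ 0.04045, else ((c+0.055)/1.055)^2.4
  R: 229/255 ≈ 0.898039 > 0.04045 → ((0.898039+0.055)/1.055)^2.4 ≈ 0.783538
  G: 136/255 ≈ 0.533333 > 0.04045 → ((0.533333+0.055)/1.055)^2.4 ≈ 0.246201
  B: 47/255 ≈ 0.184314 > 0.04045 → ((0.184314+0.055)/1.055)^2.4 ≈ 0.028426
R_lin = 0.783538, G_lin = 0.246201, B_lin = 0.028426
L = 0.2126×R + 0.7152×G + 0.0722×B
L = 0.2126×0.783538 + 0.7152×0.246201 + 0.0722×0.028426
L ≈ 0.344716


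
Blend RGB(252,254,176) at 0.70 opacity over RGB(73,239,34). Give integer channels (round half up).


C = α×F + (1-α)×B, with 1-α = 0.30
R: 0.70×252 + 0.30×73 = 176.40 + 21.90 = 198.30 → 198
G: 0.70×254 + 0.30×239 = 177.80 + 71.70 = 249.50 → 250
B: 0.70×176 + 0.30×34 = 123.20 + 10.20 = 133.40 → 133
= RGB(198, 250, 133)


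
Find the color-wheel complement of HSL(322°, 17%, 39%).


Complement = opposite side of color wheel = hue + 180°
H' = (322 + 180) mod 360 = 142°
S and L unchanged.
= HSL(142°, 17%, 39%)


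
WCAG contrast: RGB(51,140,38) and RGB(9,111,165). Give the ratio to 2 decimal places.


Linearize each sRGB channel c=v/255: c/12.92 if c ≤ 0.04045 else ((c+0.055)/1.055)^2.4
L = 0.2126×R_lin + 0.7152×G_lin + 0.0722×B_lin
Color 1 (51,140,38):
  R=51: 51/255≈0.2000 > 0.04045 → ((0.2000+0.055)/1.055)^2.4 ≈ 0.03310
  G=140: 140/255≈0.5490 > 0.04045 → ((0.5490+0.055)/1.055)^2.4 ≈ 0.26225
  B=38: 38/255≈0.1490 > 0.04045 → ((0.1490+0.055)/1.055)^2.4 ≈ 0.01938
  L1 = 0.2126×0.03310 + 0.7152×0.26225 + 0.0722×0.01938 ≈ 0.19600
Color 2 (9,111,165):
  R=9: 9/255≈0.0353 ≤ 0.04045 → 0.0353/12.92 ≈ 0.00273
  G=111: 111/255≈0.4353 > 0.04045 → ((0.4353+0.055)/1.055)^2.4 ≈ 0.15896
  B=165: 165/255≈0.6471 > 0.04045 → ((0.6471+0.055)/1.055)^2.4 ≈ 0.37626
  L2 = 0.2126×0.00273 + 0.7152×0.15896 + 0.0722×0.37626 ≈ 0.14144
Lighter = 0.19600, Darker = 0.14144
Ratio = (L_lighter + 0.05) / (L_darker + 0.05)
Ratio = (0.19600 + 0.05) / (0.14144 + 0.05) = 0.24600 / 0.19144 ≈ 1.2850
Ratio ≈ 1.29:1


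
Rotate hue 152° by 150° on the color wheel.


New hue = (H + rotation) mod 360
New hue = (152 + 150) mod 360
= 302 mod 360
= 302°


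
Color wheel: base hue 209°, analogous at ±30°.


Base hue: 209°
Left analog: (209 - 30) mod 360 = 179°
Right analog: (209 + 30) mod 360 = 239°
Analogous hues = 179° and 239°


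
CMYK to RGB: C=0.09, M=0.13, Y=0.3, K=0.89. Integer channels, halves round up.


R = 255 × (1-C) × (1-K) = 255 × 0.91 × 0.11 = 25.5255 → 26
G = 255 × (1-M) × (1-K) = 255 × 0.87 × 0.11 = 24.4035 → 24
B = 255 × (1-Y) × (1-K) = 255 × 0.70 × 0.11 = 19.635 → 20
= RGB(26, 24, 20)


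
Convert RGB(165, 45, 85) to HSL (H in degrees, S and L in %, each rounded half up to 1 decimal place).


Normalize: R'=165/255≈0.6471, G'=45/255≈0.1765, B'=85/255≈0.3333
Max=165/255, Min=45/255, Δ=Max-Min=120/255
L = (Max+Min)/2 = (165+45)/510 = 210/510 = 0.41176… → L = 41.2%
L ≤ 0.5 → S = Δ/(Max+Min) = 120/(165+45) = 120/210 = 0.57142… → S = 57.1%
(the 1/255 factors cancel in S and H, so raw channel differences can be used)
Max is R' → H = 60 × (((G-B)/Δ) mod 6) = 60 × (((45-85)/120) mod 6)
  (-40)/120 = -0.3333…; negative, so add 6 → 5.6666…
  H = 60 × 5.6666… = 340° → H = 340.0°
= HSL(340.0°, 57.1%, 41.2%)


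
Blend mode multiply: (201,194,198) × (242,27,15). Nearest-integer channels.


Multiply: C = A×B/255, rounded to nearest integer
R: 201×242/255 = 48642/255 ≈ 190.753 → 191
G: 194×27/255 = 5238/255 ≈ 20.541 → 21
B: 198×15/255 = 2970/255 ≈ 11.647 → 12
= RGB(191, 21, 12)


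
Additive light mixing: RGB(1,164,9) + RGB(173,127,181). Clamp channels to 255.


Additive: each channel = min(255, C₁+C₂)
R: 1+173 = 174 → 174
G: 164+127 = 291 → 255
B: 9+181 = 190 → 190
= RGB(174, 255, 190)


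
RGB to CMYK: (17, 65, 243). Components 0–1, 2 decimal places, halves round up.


R'=17/255≈0.0667, G'=65/255≈0.2549, B'=243/255≈0.9529
K = 1 - max(R',G',B') = 1 - 243/255 = 12/255 = 0.04705… → 0.05
(1-R'-K)/(1-K) simplifies to (max-R)/max with max = 243:
C = (243-17)/243 = 226/243 = 0.93004… → 0.93
M = (243-65)/243 = 178/243 = 0.73251… → 0.73
Y = (243-243)/243 = 0/243 = 0 → 0.00
= CMYK(0.93, 0.73, 0.00, 0.05)


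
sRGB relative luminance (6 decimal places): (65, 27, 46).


Linearize each channel (sRGB transfer function): c = v/255; c_lin = c/12.92 if c ≤ 0.04045, else ((c+0.055)/1.055)^2.4
  R: 65/255 ≈ 0.254902 > 0.04045 → ((0.254902+0.055)/1.055)^2.4 ≈ 0.052861
  G: 27/255 ≈ 0.105882 > 0.04045 → ((0.105882+0.055)/1.055)^2.4 ≈ 0.010960
  B: 46/255 ≈ 0.180392 > 0.04045 → ((0.180392+0.055)/1.055)^2.4 ≈ 0.027321
R_lin = 0.052861, G_lin = 0.010960, B_lin = 0.027321
L = 0.2126×R + 0.7152×G + 0.0722×B
L = 0.2126×0.052861 + 0.7152×0.010960 + 0.0722×0.027321
L ≈ 0.021049


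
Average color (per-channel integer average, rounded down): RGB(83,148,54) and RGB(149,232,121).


Midpoint: each channel = ⌊(C₁+C₂)/2⌋
R: ⌊(83+149)/2⌋ = 116
G: ⌊(148+232)/2⌋ = 190
B: ⌊(54+121)/2⌋ = 87
= RGB(116, 190, 87)


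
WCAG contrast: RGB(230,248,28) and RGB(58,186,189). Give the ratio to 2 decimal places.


Linearize each sRGB channel c=v/255: c/12.92 if c ≤ 0.04045 else ((c+0.055)/1.055)^2.4
L = 0.2126×R_lin + 0.7152×G_lin + 0.0722×B_lin
Color 1 (230,248,28):
  R=230: 230/255≈0.9020 > 0.04045 → ((0.9020+0.055)/1.055)^2.4 ≈ 0.79130
  G=248: 248/255≈0.9725 > 0.04045 → ((0.9725+0.055)/1.055)^2.4 ≈ 0.93869
  B=28: 28/255≈0.1098 > 0.04045 → ((0.1098+0.055)/1.055)^2.4 ≈ 0.01161
  L1 = 0.2126×0.79130 + 0.7152×0.93869 + 0.0722×0.01161 ≈ 0.84042
Color 2 (58,186,189):
  R=58: 58/255≈0.2275 > 0.04045 → ((0.2275+0.055)/1.055)^2.4 ≈ 0.04231
  G=186: 186/255≈0.7294 > 0.04045 → ((0.7294+0.055)/1.055)^2.4 ≈ 0.49102
  B=189: 189/255≈0.7412 > 0.04045 → ((0.7412+0.055)/1.055)^2.4 ≈ 0.50888
  L2 = 0.2126×0.04231 + 0.7152×0.49102 + 0.0722×0.50888 ≈ 0.39691
Lighter = 0.84042, Darker = 0.39691
Ratio = (L_lighter + 0.05) / (L_darker + 0.05)
Ratio = (0.84042 + 0.05) / (0.39691 + 0.05) = 0.89042 / 0.44691 ≈ 1.9924
Ratio ≈ 1.99:1


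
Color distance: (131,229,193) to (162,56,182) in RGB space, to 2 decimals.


d = √[(R₁-R₂)² + (G₁-G₂)² + (B₁-B₂)²]
d = √[(131-162)² + (229-56)² + (193-182)²]
d = √[961 + 29929 + 121]
d = √31011
d ≈ 176.10


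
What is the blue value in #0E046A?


Color: #0E046A
R = 0E = 14
G = 04 = 4
B = 6A = 106
Blue = 106


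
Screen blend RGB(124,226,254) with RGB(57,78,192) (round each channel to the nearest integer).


Screen: C = 255 - (255-A)×(255-B)/255, rounded to nearest integer
R: 255 - (255-124)×(255-57)/255 = 255 - 25938/255 ≈ 255 - 101.718 = 153.282 → 153
G: 255 - (255-226)×(255-78)/255 = 255 - 5133/255 ≈ 255 - 20.129 = 234.871 → 235
B: 255 - (255-254)×(255-192)/255 = 255 - 63/255 ≈ 255 - 0.247 = 254.753 → 255
= RGB(153, 235, 255)


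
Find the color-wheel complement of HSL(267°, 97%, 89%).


Complement = opposite side of color wheel = hue + 180°
H' = (267 + 180) mod 360 = 87°
S and L unchanged.
= HSL(87°, 97%, 89%)


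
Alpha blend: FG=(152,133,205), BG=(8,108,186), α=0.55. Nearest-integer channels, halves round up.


C = α×F + (1-α)×B, with 1-α = 0.45
R: 0.55×152 + 0.45×8 = 83.60 + 3.60 = 87.20 → 87
G: 0.55×133 + 0.45×108 = 73.15 + 48.60 = 121.75 → 122
B: 0.55×205 + 0.45×186 = 112.75 + 83.70 = 196.45 → 196
= RGB(87, 122, 196)


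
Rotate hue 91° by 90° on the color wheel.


New hue = (H + rotation) mod 360
New hue = (91 + 90) mod 360
= 181 mod 360
= 181°


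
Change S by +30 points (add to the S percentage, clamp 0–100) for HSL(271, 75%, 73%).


Original S = 75%
Adjustment = +30 percentage points
New S = 75 + (30) = 105
Clamp to [0, 100] → 100
= HSL(271°, 100%, 73%)


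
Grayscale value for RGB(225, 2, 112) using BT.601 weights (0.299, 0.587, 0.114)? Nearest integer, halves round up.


Gray = 0.299×R + 0.587×G + 0.114×B
Gray = 0.299×225 + 0.587×2 + 0.114×112
Gray = 67.275 + 1.174 + 12.768
Gray = 81.217 → round half up → 81
Gray = 81


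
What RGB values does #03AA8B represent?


03 → 3 (R)
AA → 170 (G)
8B → 139 (B)
= RGB(3, 170, 139)


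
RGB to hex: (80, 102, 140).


R = 80 → 50 (hex)
G = 102 → 66 (hex)
B = 140 → 8C (hex)
Hex = #50668C


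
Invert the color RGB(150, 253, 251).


Invert: (255-R, 255-G, 255-B)
R: 255-150 = 105
G: 255-253 = 2
B: 255-251 = 4
= RGB(105, 2, 4)


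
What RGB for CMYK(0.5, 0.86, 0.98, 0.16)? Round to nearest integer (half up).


R = 255 × (1-C) × (1-K) = 255 × 0.50 × 0.84 = 107.1 → 107
G = 255 × (1-M) × (1-K) = 255 × 0.14 × 0.84 = 29.988 → 30
B = 255 × (1-Y) × (1-K) = 255 × 0.02 × 0.84 = 4.284 → 4
= RGB(107, 30, 4)


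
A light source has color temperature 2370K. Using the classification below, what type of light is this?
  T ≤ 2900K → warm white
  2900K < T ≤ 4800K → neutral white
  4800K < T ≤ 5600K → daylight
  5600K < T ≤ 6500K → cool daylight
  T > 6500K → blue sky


Temperature: 2370K
2370K ≤ 2900K → warm white
Classification: warm white


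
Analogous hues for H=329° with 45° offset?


Base hue: 329°
Left analog: (329 - 45) mod 360 = 284°
Right analog: (329 + 45) mod 360 = 14°
Analogous hues = 284° and 14°


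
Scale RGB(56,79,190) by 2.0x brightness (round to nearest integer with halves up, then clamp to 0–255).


Multiply each channel by 2.0, round half up, clamp to [0, 255]
R: 56×2.0 = 112
G: 79×2.0 = 158
B: 190×2.0 = 380 → clamp → 255
= RGB(112, 158, 255)


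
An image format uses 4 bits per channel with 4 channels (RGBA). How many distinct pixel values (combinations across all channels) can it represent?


Total bits = 4 bits/channel × 4 channels = 16 bits
Distinct pixel values = 2^16
= 65,536 pixel values


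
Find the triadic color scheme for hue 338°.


Triadic: equally spaced at 120° intervals
H1 = 338°
H2 = (338 + 120) mod 360 = 98°
H3 = (338 + 240) mod 360 = 218°
Triadic = 338°, 98°, 218°


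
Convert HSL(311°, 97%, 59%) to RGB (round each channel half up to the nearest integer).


H=311°, S=0.97, L=0.59
C = (1-|2L-1|)×S = (1-|0.18|)×0.97 = 0.7954
H' = H/60 = 311/60 ≈ 5.1833; X = C×(1-|H' mod 2 - 1|) ≈ 0.6496
m = L - C/2 = 0.59 - 0.3977 = 0.1923
Sector ⌊H'⌋ = 5 → (R',G',B') = (0.7954, 0.0, ≈0.6496)
RGB = ((R'+m)×255, (G'+m)×255, (B'+m)×255) = (251.8635, 49.0365, 214.67855)
Round half up → RGB(252, 49, 215)


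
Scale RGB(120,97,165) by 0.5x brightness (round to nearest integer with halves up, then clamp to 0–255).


Multiply each channel by 0.5, round half up, clamp to [0, 255]
R: 120×0.5 = 60
G: 97×0.5 = 48.5 → round → 49
B: 165×0.5 = 82.5 → round → 83
= RGB(60, 49, 83)


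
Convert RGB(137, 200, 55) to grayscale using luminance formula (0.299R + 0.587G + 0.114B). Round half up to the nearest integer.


Gray = 0.299×R + 0.587×G + 0.114×B
Gray = 0.299×137 + 0.587×200 + 0.114×55
Gray = 40.963 + 117.400 + 6.270
Gray = 164.633 → round half up → 165
Gray = 165


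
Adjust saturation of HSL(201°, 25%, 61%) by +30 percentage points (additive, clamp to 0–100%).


Original S = 25%
Adjustment = +30 percentage points
New S = 25 + (30) = 55
Clamp to [0, 100] → 55
= HSL(201°, 55%, 61%)


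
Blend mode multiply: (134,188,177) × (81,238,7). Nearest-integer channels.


Multiply: C = A×B/255, rounded to nearest integer
R: 134×81/255 = 10854/255 ≈ 42.565 → 43
G: 188×238/255 = 44744/255 ≈ 175.467 → 175
B: 177×7/255 = 1239/255 ≈ 4.859 → 5
= RGB(43, 175, 5)


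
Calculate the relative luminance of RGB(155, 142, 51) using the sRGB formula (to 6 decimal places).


Linearize each channel (sRGB transfer function): c = v/255; c_lin = c/12.92 if c ≤ 0.04045, else ((c+0.055)/1.055)^2.4
  R: 155/255 ≈ 0.607843 > 0.04045 → ((0.607843+0.055)/1.055)^2.4 ≈ 0.327778
  G: 142/255 ≈ 0.556863 > 0.04045 → ((0.556863+0.055)/1.055)^2.4 ≈ 0.270498
  B: 51/255 ≈ 0.200000 > 0.04045 → ((0.200000+0.055)/1.055)^2.4 ≈ 0.033105
R_lin = 0.327778, G_lin = 0.270498, B_lin = 0.033105
L = 0.2126×R + 0.7152×G + 0.0722×B
L = 0.2126×0.327778 + 0.7152×0.270498 + 0.0722×0.033105
L ≈ 0.265536


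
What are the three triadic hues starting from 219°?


Triadic: equally spaced at 120° intervals
H1 = 219°
H2 = (219 + 120) mod 360 = 339°
H3 = (219 + 240) mod 360 = 99°
Triadic = 219°, 339°, 99°


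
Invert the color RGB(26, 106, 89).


Invert: (255-R, 255-G, 255-B)
R: 255-26 = 229
G: 255-106 = 149
B: 255-89 = 166
= RGB(229, 149, 166)


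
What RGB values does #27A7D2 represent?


27 → 39 (R)
A7 → 167 (G)
D2 → 210 (B)
= RGB(39, 167, 210)


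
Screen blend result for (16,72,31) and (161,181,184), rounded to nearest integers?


Screen: C = 255 - (255-A)×(255-B)/255, rounded to nearest integer
R: 255 - (255-16)×(255-161)/255 = 255 - 22466/255 ≈ 255 - 88.102 = 166.898 → 167
G: 255 - (255-72)×(255-181)/255 = 255 - 13542/255 ≈ 255 - 53.106 = 201.894 → 202
B: 255 - (255-31)×(255-184)/255 = 255 - 15904/255 ≈ 255 - 62.369 = 192.631 → 193
= RGB(167, 202, 193)


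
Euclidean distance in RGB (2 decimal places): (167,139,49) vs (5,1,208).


d = √[(R₁-R₂)² + (G₁-G₂)² + (B₁-B₂)²]
d = √[(167-5)² + (139-1)² + (49-208)²]
d = √[26244 + 19044 + 25281]
d = √70569
d ≈ 265.65


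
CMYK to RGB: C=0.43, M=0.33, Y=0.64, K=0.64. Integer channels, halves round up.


R = 255 × (1-C) × (1-K) = 255 × 0.57 × 0.36 = 52.326 → 52
G = 255 × (1-M) × (1-K) = 255 × 0.67 × 0.36 = 61.506 → 62
B = 255 × (1-Y) × (1-K) = 255 × 0.36 × 0.36 = 33.048 → 33
= RGB(52, 62, 33)


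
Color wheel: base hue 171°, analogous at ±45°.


Base hue: 171°
Left analog: (171 - 45) mod 360 = 126°
Right analog: (171 + 45) mod 360 = 216°
Analogous hues = 126° and 216°


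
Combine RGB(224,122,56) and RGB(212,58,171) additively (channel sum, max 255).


Additive: each channel = min(255, C₁+C₂)
R: 224+212 = 436 → 255
G: 122+58 = 180 → 180
B: 56+171 = 227 → 227
= RGB(255, 180, 227)


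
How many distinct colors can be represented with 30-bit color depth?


Colors = 2^bits = 2^30
= 1,073,741,824 colors


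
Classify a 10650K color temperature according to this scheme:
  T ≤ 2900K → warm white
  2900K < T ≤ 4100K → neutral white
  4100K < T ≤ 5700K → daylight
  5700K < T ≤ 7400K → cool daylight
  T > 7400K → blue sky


Temperature: 10650K
10650K > 7400K → blue sky
Classification: blue sky


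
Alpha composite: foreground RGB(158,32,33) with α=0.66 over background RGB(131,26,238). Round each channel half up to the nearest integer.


C = α×F + (1-α)×B, with 1-α = 0.34
R: 0.66×158 + 0.34×131 = 104.28 + 44.54 = 148.82 → 149
G: 0.66×32 + 0.34×26 = 21.12 + 8.84 = 29.96 → 30
B: 0.66×33 + 0.34×238 = 21.78 + 80.92 = 102.70 → 103
= RGB(149, 30, 103)


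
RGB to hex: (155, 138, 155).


R = 155 → 9B (hex)
G = 138 → 8A (hex)
B = 155 → 9B (hex)
Hex = #9B8A9B


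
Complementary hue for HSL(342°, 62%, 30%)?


Complement = opposite side of color wheel = hue + 180°
H' = (342 + 180) mod 360 = 162°
S and L unchanged.
= HSL(162°, 62%, 30%)


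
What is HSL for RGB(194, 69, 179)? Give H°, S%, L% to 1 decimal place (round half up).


Normalize: R'=194/255≈0.7608, G'=69/255≈0.2706, B'=179/255≈0.7020
Max=194/255, Min=69/255, Δ=Max-Min=125/255
L = (Max+Min)/2 = (194+69)/510 = 263/510 = 0.51568… → L = 51.6%
L > 0.5 → S = Δ/(2-Max-Min) = 125/(510-194-69) = 125/247 = 0.50607… → S = 50.6%
(the 1/255 factors cancel in S and H, so raw channel differences can be used)
Max is R' → H = 60 × (((G-B)/Δ) mod 6) = 60 × (((69-179)/125) mod 6)
  (-110)/125 = -0.88; negative, so add 6 → 5.12
  H = 60 × 5.12 = 307.2° → H = 307.2°
= HSL(307.2°, 50.6%, 51.6%)


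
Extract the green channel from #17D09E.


Color: #17D09E
R = 17 = 23
G = D0 = 208
B = 9E = 158
Green = 208


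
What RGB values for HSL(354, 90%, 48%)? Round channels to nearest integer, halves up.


H=354°, S=0.90, L=0.48
C = (1-|2L-1|)×S = (1-|-0.04|)×0.90 = 0.864
H' = H/60 = 354/60 ≈ 5.9000; X = C×(1-|H' mod 2 - 1|) = 0.0864
m = L - C/2 = 0.48 - 0.432 = 0.048
Sector ⌊H'⌋ = 5 → (R',G',B') = (0.864, 0.0, 0.0864)
RGB = ((R'+m)×255, (G'+m)×255, (B'+m)×255) = (232.56, 12.24, 34.272)
Round half up → RGB(233, 12, 34)


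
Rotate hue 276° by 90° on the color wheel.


New hue = (H + rotation) mod 360
New hue = (276 + 90) mod 360
= 366 mod 360
= 6°


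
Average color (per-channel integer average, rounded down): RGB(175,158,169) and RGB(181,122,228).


Midpoint: each channel = ⌊(C₁+C₂)/2⌋
R: ⌊(175+181)/2⌋ = 178
G: ⌊(158+122)/2⌋ = 140
B: ⌊(169+228)/2⌋ = 198
= RGB(178, 140, 198)


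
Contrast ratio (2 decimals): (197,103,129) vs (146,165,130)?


Linearize each sRGB channel c=v/255: c/12.92 if c ≤ 0.04045 else ((c+0.055)/1.055)^2.4
L = 0.2126×R_lin + 0.7152×G_lin + 0.0722×B_lin
Color 1 (197,103,129):
  R=197: 197/255≈0.7725 > 0.04045 → ((0.7725+0.055)/1.055)^2.4 ≈ 0.55834
  G=103: 103/255≈0.4039 > 0.04045 → ((0.4039+0.055)/1.055)^2.4 ≈ 0.13563
  B=129: 129/255≈0.5059 > 0.04045 → ((0.5059+0.055)/1.055)^2.4 ≈ 0.21953
  L1 = 0.2126×0.55834 + 0.7152×0.13563 + 0.0722×0.21953 ≈ 0.23156
Color 2 (146,165,130):
  R=146: 146/255≈0.5725 > 0.04045 → ((0.5725+0.055)/1.055)^2.4 ≈ 0.28744
  G=165: 165/255≈0.6471 > 0.04045 → ((0.6471+0.055)/1.055)^2.4 ≈ 0.37626
  B=130: 130/255≈0.5098 > 0.04045 → ((0.5098+0.055)/1.055)^2.4 ≈ 0.22323
  L2 = 0.2126×0.28744 + 0.7152×0.37626 + 0.0722×0.22323 ≈ 0.34633
Lighter = 0.34633, Darker = 0.23156
Ratio = (L_lighter + 0.05) / (L_darker + 0.05)
Ratio = (0.34633 + 0.05) / (0.23156 + 0.05) = 0.39633 / 0.28156 ≈ 1.4076
Ratio ≈ 1.41:1


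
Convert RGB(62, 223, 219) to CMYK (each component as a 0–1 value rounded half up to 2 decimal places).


R'=62/255≈0.2431, G'=223/255≈0.8745, B'=219/255≈0.8588
K = 1 - max(R',G',B') = 1 - 223/255 = 32/255 = 0.12549… → 0.13
(1-R'-K)/(1-K) simplifies to (max-R)/max with max = 223:
C = (223-62)/223 = 161/223 = 0.72197… → 0.72
M = (223-223)/223 = 0/223 = 0 → 0.00
Y = (223-219)/223 = 4/223 = 0.01793… → 0.02
= CMYK(0.72, 0.00, 0.02, 0.13)


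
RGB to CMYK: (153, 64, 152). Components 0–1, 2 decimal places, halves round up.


R'=153/255≈0.6000, G'=64/255≈0.2510, B'=152/255≈0.5961
K = 1 - max(R',G',B') = 1 - 153/255 = 102/255 = 0.4 → 0.40
(1-R'-K)/(1-K) simplifies to (max-R)/max with max = 153:
C = (153-153)/153 = 0/153 = 0 → 0.00
M = (153-64)/153 = 89/153 = 0.58169… → 0.58
Y = (153-152)/153 = 1/153 = 0.00653… → 0.01
= CMYK(0.00, 0.58, 0.01, 0.40)


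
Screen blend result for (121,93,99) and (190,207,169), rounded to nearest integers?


Screen: C = 255 - (255-A)×(255-B)/255, rounded to nearest integer
R: 255 - (255-121)×(255-190)/255 = 255 - 8710/255 ≈ 255 - 34.157 = 220.843 → 221
G: 255 - (255-93)×(255-207)/255 = 255 - 7776/255 ≈ 255 - 30.494 = 224.506 → 225
B: 255 - (255-99)×(255-169)/255 = 255 - 13416/255 ≈ 255 - 52.612 = 202.388 → 202
= RGB(221, 225, 202)


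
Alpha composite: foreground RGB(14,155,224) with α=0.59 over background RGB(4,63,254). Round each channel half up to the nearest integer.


C = α×F + (1-α)×B, with 1-α = 0.41
R: 0.59×14 + 0.41×4 = 8.26 + 1.64 = 9.90 → 10
G: 0.59×155 + 0.41×63 = 91.45 + 25.83 = 117.28 → 117
B: 0.59×224 + 0.41×254 = 132.16 + 104.14 = 236.30 → 236
= RGB(10, 117, 236)


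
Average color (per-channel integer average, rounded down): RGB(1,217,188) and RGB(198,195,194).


Midpoint: each channel = ⌊(C₁+C₂)/2⌋
R: ⌊(1+198)/2⌋ = 99
G: ⌊(217+195)/2⌋ = 206
B: ⌊(188+194)/2⌋ = 191
= RGB(99, 206, 191)


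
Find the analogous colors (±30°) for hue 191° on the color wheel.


Base hue: 191°
Left analog: (191 - 30) mod 360 = 161°
Right analog: (191 + 30) mod 360 = 221°
Analogous hues = 161° and 221°


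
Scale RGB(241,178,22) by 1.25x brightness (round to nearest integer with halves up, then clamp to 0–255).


Multiply each channel by 1.25, round half up, clamp to [0, 255]
R: 241×1.25 = 301.25 → round → 301 → clamp → 255
G: 178×1.25 = 222.5 → round → 223
B: 22×1.25 = 27.5 → round → 28
= RGB(255, 223, 28)


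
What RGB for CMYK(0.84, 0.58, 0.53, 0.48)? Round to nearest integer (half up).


R = 255 × (1-C) × (1-K) = 255 × 0.16 × 0.52 = 21.216 → 21
G = 255 × (1-M) × (1-K) = 255 × 0.42 × 0.52 = 55.692 → 56
B = 255 × (1-Y) × (1-K) = 255 × 0.47 × 0.52 = 62.322 → 62
= RGB(21, 56, 62)


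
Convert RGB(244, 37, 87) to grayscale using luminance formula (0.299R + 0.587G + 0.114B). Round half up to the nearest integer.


Gray = 0.299×R + 0.587×G + 0.114×B
Gray = 0.299×244 + 0.587×37 + 0.114×87
Gray = 72.956 + 21.719 + 9.918
Gray = 104.593 → round half up → 105
Gray = 105


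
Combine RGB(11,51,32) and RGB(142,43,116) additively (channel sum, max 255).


Additive: each channel = min(255, C₁+C₂)
R: 11+142 = 153 → 153
G: 51+43 = 94 → 94
B: 32+116 = 148 → 148
= RGB(153, 94, 148)


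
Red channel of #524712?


Color: #524712
R = 52 = 82
G = 47 = 71
B = 12 = 18
Red = 82


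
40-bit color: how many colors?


Colors = 2^bits = 2^40
= 1,099,511,627,776 colors


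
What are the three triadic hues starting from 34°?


Triadic: equally spaced at 120° intervals
H1 = 34°
H2 = (34 + 120) mod 360 = 154°
H3 = (34 + 240) mod 360 = 274°
Triadic = 34°, 154°, 274°


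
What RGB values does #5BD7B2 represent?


5B → 91 (R)
D7 → 215 (G)
B2 → 178 (B)
= RGB(91, 215, 178)


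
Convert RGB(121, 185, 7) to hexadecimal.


R = 121 → 79 (hex)
G = 185 → B9 (hex)
B = 7 → 07 (hex)
Hex = #79B907


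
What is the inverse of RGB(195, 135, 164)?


Invert: (255-R, 255-G, 255-B)
R: 255-195 = 60
G: 255-135 = 120
B: 255-164 = 91
= RGB(60, 120, 91)


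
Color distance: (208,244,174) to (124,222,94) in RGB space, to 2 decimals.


d = √[(R₁-R₂)² + (G₁-G₂)² + (B₁-B₂)²]
d = √[(208-124)² + (244-222)² + (174-94)²]
d = √[7056 + 484 + 6400]
d = √13940
d ≈ 118.07


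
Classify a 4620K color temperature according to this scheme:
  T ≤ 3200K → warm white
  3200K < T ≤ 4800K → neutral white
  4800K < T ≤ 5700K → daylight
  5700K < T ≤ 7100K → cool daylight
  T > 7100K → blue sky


Temperature: 4620K
3200K < 4620K ≤ 4800K → neutral white
Classification: neutral white


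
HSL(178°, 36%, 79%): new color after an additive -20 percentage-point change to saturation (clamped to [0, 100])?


Original S = 36%
Adjustment = -20 percentage points
New S = 36 + (-20) = 16
Clamp to [0, 100] → 16
= HSL(178°, 16%, 79%)


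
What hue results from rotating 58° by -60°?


New hue = (H + rotation) mod 360
New hue = (58 -60) mod 360
= -2 mod 360
= 358°


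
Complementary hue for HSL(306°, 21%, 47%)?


Complement = opposite side of color wheel = hue + 180°
H' = (306 + 180) mod 360 = 126°
S and L unchanged.
= HSL(126°, 21%, 47%)


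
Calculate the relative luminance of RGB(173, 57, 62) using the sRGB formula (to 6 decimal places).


Linearize each channel (sRGB transfer function): c = v/255; c_lin = c/12.92 if c ≤ 0.04045, else ((c+0.055)/1.055)^2.4
  R: 173/255 ≈ 0.678431 > 0.04045 → ((0.678431+0.055)/1.055)^2.4 ≈ 0.417885
  G: 57/255 ≈ 0.223529 > 0.04045 → ((0.223529+0.055)/1.055)^2.4 ≈ 0.040915
  B: 62/255 ≈ 0.243137 > 0.04045 → ((0.243137+0.055)/1.055)^2.4 ≈ 0.048172
R_lin = 0.417885, G_lin = 0.040915, B_lin = 0.048172
L = 0.2126×R + 0.7152×G + 0.0722×B
L = 0.2126×0.417885 + 0.7152×0.040915 + 0.0722×0.048172
L ≈ 0.121583


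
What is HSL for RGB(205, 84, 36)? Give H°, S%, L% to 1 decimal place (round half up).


Normalize: R'=205/255≈0.8039, G'=84/255≈0.3294, B'=36/255≈0.1412
Max=205/255, Min=36/255, Δ=Max-Min=169/255
L = (Max+Min)/2 = (205+36)/510 = 241/510 = 0.47254… → L = 47.3%
L ≤ 0.5 → S = Δ/(Max+Min) = 169/(205+36) = 169/241 = 0.70124… → S = 70.1%
(the 1/255 factors cancel in S and H, so raw channel differences can be used)
Max is R' → H = 60 × (((G-B)/Δ) mod 6) = 60 × (((84-36)/169) mod 6)
  48/169 = 0.2840…
  H = 60 × 0.2840… = 17.041…° → H = 17.0°
= HSL(17.0°, 70.1%, 47.3%)


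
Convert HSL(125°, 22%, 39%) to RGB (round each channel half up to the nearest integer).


H=125°, S=0.22, L=0.39
C = (1-|2L-1|)×S = (1-|-0.22|)×0.22 = 0.1716
H' = H/60 = 125/60 ≈ 2.0833; X = C×(1-|H' mod 2 - 1|) = 0.0143
m = L - C/2 = 0.39 - 0.0858 = 0.3042
Sector ⌊H'⌋ = 2 → (R',G',B') = (0.0, 0.1716, 0.0143)
RGB = ((R'+m)×255, (G'+m)×255, (B'+m)×255) = (77.571, 121.329, 81.2175)
Round half up → RGB(78, 121, 81)


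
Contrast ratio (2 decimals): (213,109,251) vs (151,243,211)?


Linearize each sRGB channel c=v/255: c/12.92 if c ≤ 0.04045 else ((c+0.055)/1.055)^2.4
L = 0.2126×R_lin + 0.7152×G_lin + 0.0722×B_lin
Color 1 (213,109,251):
  R=213: 213/255≈0.8353 > 0.04045 → ((0.8353+0.055)/1.055)^2.4 ≈ 0.66539
  G=109: 109/255≈0.4275 > 0.04045 → ((0.4275+0.055)/1.055)^2.4 ≈ 0.15293
  B=251: 251/255≈0.9843 > 0.04045 → ((0.9843+0.055)/1.055)^2.4 ≈ 0.96469
  L1 = 0.2126×0.66539 + 0.7152×0.15293 + 0.0722×0.96469 ≈ 0.32048
Color 2 (151,243,211):
  R=151: 151/255≈0.5922 > 0.04045 → ((0.5922+0.055)/1.055)^2.4 ≈ 0.30947
  G=243: 243/255≈0.9529 > 0.04045 → ((0.9529+0.055)/1.055)^2.4 ≈ 0.89627
  B=211: 211/255≈0.8275 > 0.04045 → ((0.8275+0.055)/1.055)^2.4 ≈ 0.65141
  L2 = 0.2126×0.30947 + 0.7152×0.89627 + 0.0722×0.65141 ≈ 0.75384
Lighter = 0.75384, Darker = 0.32048
Ratio = (L_lighter + 0.05) / (L_darker + 0.05)
Ratio = (0.75384 + 0.05) / (0.32048 + 0.05) = 0.80384 / 0.37048 ≈ 2.1697
Ratio ≈ 2.17:1


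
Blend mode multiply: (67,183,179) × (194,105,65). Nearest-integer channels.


Multiply: C = A×B/255, rounded to nearest integer
R: 67×194/255 = 12998/255 ≈ 50.973 → 51
G: 183×105/255 = 19215/255 ≈ 75.353 → 75
B: 179×65/255 = 11635/255 ≈ 45.627 → 46
= RGB(51, 75, 46)


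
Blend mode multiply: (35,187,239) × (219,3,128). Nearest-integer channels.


Multiply: C = A×B/255, rounded to nearest integer
R: 35×219/255 = 7665/255 ≈ 30.059 → 30
G: 187×3/255 = 561/255 ≈ 2.200 → 2
B: 239×128/255 = 30592/255 ≈ 119.969 → 120
= RGB(30, 2, 120)


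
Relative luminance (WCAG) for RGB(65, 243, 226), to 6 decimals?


Linearize each channel (sRGB transfer function): c = v/255; c_lin = c/12.92 if c ≤ 0.04045, else ((c+0.055)/1.055)^2.4
  R: 65/255 ≈ 0.254902 > 0.04045 → ((0.254902+0.055)/1.055)^2.4 ≈ 0.052861
  G: 243/255 ≈ 0.952941 > 0.04045 → ((0.952941+0.055)/1.055)^2.4 ≈ 0.896269
  B: 226/255 ≈ 0.886275 > 0.04045 → ((0.886275+0.055)/1.055)^2.4 ≈ 0.760525
R_lin = 0.052861, G_lin = 0.896269, B_lin = 0.760525
L = 0.2126×R + 0.7152×G + 0.0722×B
L = 0.2126×0.052861 + 0.7152×0.896269 + 0.0722×0.760525
L ≈ 0.707160


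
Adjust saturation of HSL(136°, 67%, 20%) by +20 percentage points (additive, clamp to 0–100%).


Original S = 67%
Adjustment = +20 percentage points
New S = 67 + (20) = 87
Clamp to [0, 100] → 87
= HSL(136°, 87%, 20%)


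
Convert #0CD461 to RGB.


0C → 12 (R)
D4 → 212 (G)
61 → 97 (B)
= RGB(12, 212, 97)


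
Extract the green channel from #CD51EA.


Color: #CD51EA
R = CD = 205
G = 51 = 81
B = EA = 234
Green = 81


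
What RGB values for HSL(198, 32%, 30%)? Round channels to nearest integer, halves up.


H=198°, S=0.32, L=0.30
C = (1-|2L-1|)×S = (1-|-0.40|)×0.32 = 0.192
H' = H/60 = 198/60 ≈ 3.3000; X = C×(1-|H' mod 2 - 1|) = 0.1344
m = L - C/2 = 0.30 - 0.096 = 0.204
Sector ⌊H'⌋ = 3 → (R',G',B') = (0.0, 0.1344, 0.192)
RGB = ((R'+m)×255, (G'+m)×255, (B'+m)×255) = (52.02, 86.292, 100.98)
Round half up → RGB(52, 86, 101)


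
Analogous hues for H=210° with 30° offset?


Base hue: 210°
Left analog: (210 - 30) mod 360 = 180°
Right analog: (210 + 30) mod 360 = 240°
Analogous hues = 180° and 240°


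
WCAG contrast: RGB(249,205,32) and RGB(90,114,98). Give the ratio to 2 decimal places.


Linearize each sRGB channel c=v/255: c/12.92 if c ≤ 0.04045 else ((c+0.055)/1.055)^2.4
L = 0.2126×R_lin + 0.7152×G_lin + 0.0722×B_lin
Color 1 (249,205,32):
  R=249: 249/255≈0.9765 > 0.04045 → ((0.9765+0.055)/1.055)^2.4 ≈ 0.94731
  G=205: 205/255≈0.8039 > 0.04045 → ((0.8039+0.055)/1.055)^2.4 ≈ 0.61050
  B=32: 32/255≈0.1255 > 0.04045 → ((0.1255+0.055)/1.055)^2.4 ≈ 0.01444
  L1 = 0.2126×0.94731 + 0.7152×0.61050 + 0.0722×0.01444 ≈ 0.63907
Color 2 (90,114,98):
  R=90: 90/255≈0.3529 > 0.04045 → ((0.3529+0.055)/1.055)^2.4 ≈ 0.10224
  G=114: 114/255≈0.4471 > 0.04045 → ((0.4471+0.055)/1.055)^2.4 ≈ 0.16827
  B=98: 98/255≈0.3843 > 0.04045 → ((0.3843+0.055)/1.055)^2.4 ≈ 0.12214
  L2 = 0.2126×0.10224 + 0.7152×0.16827 + 0.0722×0.12214 ≈ 0.15090
Lighter = 0.63907, Darker = 0.15090
Ratio = (L_lighter + 0.05) / (L_darker + 0.05)
Ratio = (0.63907 + 0.05) / (0.15090 + 0.05) = 0.68907 / 0.20090 ≈ 3.4299
Ratio ≈ 3.43:1


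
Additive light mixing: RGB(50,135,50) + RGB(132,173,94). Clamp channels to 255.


Additive: each channel = min(255, C₁+C₂)
R: 50+132 = 182 → 182
G: 135+173 = 308 → 255
B: 50+94 = 144 → 144
= RGB(182, 255, 144)


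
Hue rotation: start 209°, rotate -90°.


New hue = (H + rotation) mod 360
New hue = (209 -90) mod 360
= 119 mod 360
= 119°


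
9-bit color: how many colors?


Colors = 2^bits = 2^9
= 512 colors


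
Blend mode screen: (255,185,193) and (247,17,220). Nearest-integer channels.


Screen: C = 255 - (255-A)×(255-B)/255, rounded to nearest integer
R: 255 - (255-255)×(255-247)/255 = 255 - 0/255 ≈ 255 - 0.000 = 255.000 → 255
G: 255 - (255-185)×(255-17)/255 = 255 - 16660/255 ≈ 255 - 65.333 = 189.667 → 190
B: 255 - (255-193)×(255-220)/255 = 255 - 2170/255 ≈ 255 - 8.510 = 246.490 → 246
= RGB(255, 190, 246)


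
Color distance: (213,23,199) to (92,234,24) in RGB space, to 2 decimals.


d = √[(R₁-R₂)² + (G₁-G₂)² + (B₁-B₂)²]
d = √[(213-92)² + (23-234)² + (199-24)²]
d = √[14641 + 44521 + 30625]
d = √89787
d ≈ 299.64


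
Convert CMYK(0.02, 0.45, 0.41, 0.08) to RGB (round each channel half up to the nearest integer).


R = 255 × (1-C) × (1-K) = 255 × 0.98 × 0.92 = 229.908 → 230
G = 255 × (1-M) × (1-K) = 255 × 0.55 × 0.92 = 129.03 → 129
B = 255 × (1-Y) × (1-K) = 255 × 0.59 × 0.92 = 138.414 → 138
= RGB(230, 129, 138)


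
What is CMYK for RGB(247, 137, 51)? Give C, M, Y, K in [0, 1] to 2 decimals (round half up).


R'=247/255≈0.9686, G'=137/255≈0.5373, B'=51/255≈0.2000
K = 1 - max(R',G',B') = 1 - 247/255 = 8/255 = 0.03137… → 0.03
(1-R'-K)/(1-K) simplifies to (max-R)/max with max = 247:
C = (247-247)/247 = 0/247 = 0 → 0.00
M = (247-137)/247 = 110/247 = 0.44534… → 0.45
Y = (247-51)/247 = 196/247 = 0.79352… → 0.79
= CMYK(0.00, 0.45, 0.79, 0.03)


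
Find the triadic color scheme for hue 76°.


Triadic: equally spaced at 120° intervals
H1 = 76°
H2 = (76 + 120) mod 360 = 196°
H3 = (76 + 240) mod 360 = 316°
Triadic = 76°, 196°, 316°


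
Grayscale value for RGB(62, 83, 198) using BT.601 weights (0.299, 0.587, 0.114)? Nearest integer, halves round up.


Gray = 0.299×R + 0.587×G + 0.114×B
Gray = 0.299×62 + 0.587×83 + 0.114×198
Gray = 18.538 + 48.721 + 22.572
Gray = 89.831 → round half up → 90
Gray = 90


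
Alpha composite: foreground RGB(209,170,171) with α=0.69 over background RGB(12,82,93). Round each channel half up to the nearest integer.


C = α×F + (1-α)×B, with 1-α = 0.31
R: 0.69×209 + 0.31×12 = 144.21 + 3.72 = 147.93 → 148
G: 0.69×170 + 0.31×82 = 117.30 + 25.42 = 142.72 → 143
B: 0.69×171 + 0.31×93 = 117.99 + 28.83 = 146.82 → 147
= RGB(148, 143, 147)


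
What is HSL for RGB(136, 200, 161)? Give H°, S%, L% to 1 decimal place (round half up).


Normalize: R'=136/255≈0.5333, G'=200/255≈0.7843, B'=161/255≈0.6314
Max=200/255, Min=136/255, Δ=Max-Min=64/255
L = (Max+Min)/2 = (200+136)/510 = 336/510 = 0.65882… → L = 65.9%
L > 0.5 → S = Δ/(2-Max-Min) = 64/(510-200-136) = 64/174 = 0.36781… → S = 36.8%
(the 1/255 factors cancel in S and H, so raw channel differences can be used)
Max is G' → H = 60 × ((B-R)/Δ + 2) = 60 × ((161-136)/64 + 2)
  25/64 + 2 = 0.3906… + 2 = 2.3906…
  H = 60 × 2.3906… = 143.437…° → H = 143.4°
= HSL(143.4°, 36.8%, 65.9%)


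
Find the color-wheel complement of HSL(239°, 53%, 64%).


Complement = opposite side of color wheel = hue + 180°
H' = (239 + 180) mod 360 = 59°
S and L unchanged.
= HSL(59°, 53%, 64%)


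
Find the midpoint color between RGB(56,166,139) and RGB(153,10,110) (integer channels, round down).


Midpoint: each channel = ⌊(C₁+C₂)/2⌋
R: ⌊(56+153)/2⌋ = 104
G: ⌊(166+10)/2⌋ = 88
B: ⌊(139+110)/2⌋ = 124
= RGB(104, 88, 124)


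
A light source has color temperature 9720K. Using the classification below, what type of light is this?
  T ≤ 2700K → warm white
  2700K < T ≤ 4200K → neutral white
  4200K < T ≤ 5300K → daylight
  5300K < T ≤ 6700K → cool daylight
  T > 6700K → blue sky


Temperature: 9720K
9720K > 6700K → blue sky
Classification: blue sky


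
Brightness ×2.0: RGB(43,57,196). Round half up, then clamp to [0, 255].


Multiply each channel by 2.0, round half up, clamp to [0, 255]
R: 43×2.0 = 86
G: 57×2.0 = 114
B: 196×2.0 = 392 → clamp → 255
= RGB(86, 114, 255)


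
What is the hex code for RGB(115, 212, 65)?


R = 115 → 73 (hex)
G = 212 → D4 (hex)
B = 65 → 41 (hex)
Hex = #73D441


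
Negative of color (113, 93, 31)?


Invert: (255-R, 255-G, 255-B)
R: 255-113 = 142
G: 255-93 = 162
B: 255-31 = 224
= RGB(142, 162, 224)


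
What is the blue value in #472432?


Color: #472432
R = 47 = 71
G = 24 = 36
B = 32 = 50
Blue = 50


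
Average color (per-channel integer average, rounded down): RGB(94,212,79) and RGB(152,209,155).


Midpoint: each channel = ⌊(C₁+C₂)/2⌋
R: ⌊(94+152)/2⌋ = 123
G: ⌊(212+209)/2⌋ = 210
B: ⌊(79+155)/2⌋ = 117
= RGB(123, 210, 117)


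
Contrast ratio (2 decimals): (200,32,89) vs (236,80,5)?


Linearize each sRGB channel c=v/255: c/12.92 if c ≤ 0.04045 else ((c+0.055)/1.055)^2.4
L = 0.2126×R_lin + 0.7152×G_lin + 0.0722×B_lin
Color 1 (200,32,89):
  R=200: 200/255≈0.7843 > 0.04045 → ((0.7843+0.055)/1.055)^2.4 ≈ 0.57758
  G=32: 32/255≈0.1255 > 0.04045 → ((0.1255+0.055)/1.055)^2.4 ≈ 0.01444
  B=89: 89/255≈0.3490 > 0.04045 → ((0.3490+0.055)/1.055)^2.4 ≈ 0.09990
  L1 = 0.2126×0.57758 + 0.7152×0.01444 + 0.0722×0.09990 ≈ 0.14034
Color 2 (236,80,5):
  R=236: 236/255≈0.9255 > 0.04045 → ((0.9255+0.055)/1.055)^2.4 ≈ 0.83880
  G=80: 80/255≈0.3137 > 0.04045 → ((0.3137+0.055)/1.055)^2.4 ≈ 0.08022
  B=5: 5/255≈0.0196 ≤ 0.04045 → 0.0196/12.92 ≈ 0.00152
  L2 = 0.2126×0.83880 + 0.7152×0.08022 + 0.0722×0.00152 ≈ 0.23581
Lighter = 0.23581, Darker = 0.14034
Ratio = (L_lighter + 0.05) / (L_darker + 0.05)
Ratio = (0.23581 + 0.05) / (0.14034 + 0.05) = 0.28581 / 0.19034 ≈ 1.5016
Ratio ≈ 1.50:1
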